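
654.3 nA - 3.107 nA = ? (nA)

In nA:
  654.3 nA → 654.3
  3.107 nA → 3.107
Difference: 654.3 - 3.107 = 651.193

651.193 nA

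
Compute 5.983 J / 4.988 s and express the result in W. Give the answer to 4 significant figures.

1.199 W

(5.983) / (4.988) = 1.19948 W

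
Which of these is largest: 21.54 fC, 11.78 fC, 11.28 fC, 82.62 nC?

82.62 nC

21.54 fC = 0.00000000000002154 C
11.78 fC = 0.00000000000001178 C
11.28 fC = 0.00000000000001128 C
82.62 nC = 0.00000008262 C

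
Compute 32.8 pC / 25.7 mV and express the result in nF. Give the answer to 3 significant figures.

(32.8 × 10⁻¹²) / (25.7 × 10⁻³) = 1.2763 × 10⁻⁹ F

1.28 nF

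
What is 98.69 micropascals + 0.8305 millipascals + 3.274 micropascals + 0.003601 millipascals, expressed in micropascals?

In micropascals:
  98.69 micropascals → 98.69
  0.8305 millipascals = 0.8305 × 10^3 micropascals = 830.5
  3.274 micropascals → 3.274
  0.003601 millipascals = 0.003601 × 10^3 micropascals = 3.601
Sum: 98.69 + 830.5 + 3.274 + 3.601 = 936.065

936.065 micropascals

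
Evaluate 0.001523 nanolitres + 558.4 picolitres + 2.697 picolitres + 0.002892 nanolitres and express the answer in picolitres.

In picolitres:
  0.001523 nanolitres = 0.001523e3 picolitres = 1.523
  558.4 picolitres → 558.4
  2.697 picolitres → 2.697
  0.002892 nanolitres = 0.002892e3 picolitres = 2.892
Sum: 1.523 + 558.4 + 2.697 + 2.892 = 565.512

565.512 picolitres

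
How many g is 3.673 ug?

micro = 10⁻⁶, (no prefix) = 10⁰; factor is 10⁻⁶.
3.673 × 10⁻⁶ = 0.000003673

0.000003673 g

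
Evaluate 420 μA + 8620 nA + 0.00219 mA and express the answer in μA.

430.81 μA

In μA:
  420 μA → 420
  8620 nA = 8620 × 10⁻³ μA = 8.62
  0.00219 mA = 0.00219 × 10³ μA = 2.19
Sum: 420 + 8.62 + 2.19 = 430.81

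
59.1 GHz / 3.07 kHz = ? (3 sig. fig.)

(59.1 × 10^9) / (3.07 × 10^3) = 19.25 × 10^6

19300000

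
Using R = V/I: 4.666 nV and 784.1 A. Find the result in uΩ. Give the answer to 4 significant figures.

(4.666 × 10⁻⁹) / (784.1) = 0.00595077 × 10⁻⁹ Ω

0.000005951 uΩ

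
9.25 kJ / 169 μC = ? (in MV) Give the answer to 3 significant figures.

(9.25 × 10^3) / (169 × 10^-6) = 0.054734 × 10^9 V

54.7 MV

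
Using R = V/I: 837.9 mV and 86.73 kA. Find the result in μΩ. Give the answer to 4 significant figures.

(837.9 × 10^-3) / (86.73 × 10^3) = 9.66102 × 10^-6 Ω

9.661 μΩ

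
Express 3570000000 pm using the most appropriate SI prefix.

= 3.57e-3 m; 1e-3 is milli.

3.57 mm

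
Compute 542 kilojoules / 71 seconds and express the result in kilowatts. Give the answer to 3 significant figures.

7.63 kilowatts

(542e3) / (71) = 7.6338e3 W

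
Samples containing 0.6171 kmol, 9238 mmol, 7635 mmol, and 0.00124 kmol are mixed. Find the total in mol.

635.213 mol

In mol:
  0.6171 kmol = 0.6171e3 mol = 617.1
  9238 mmol = 9238e-3 mol = 9.238
  7635 mmol = 7635e-3 mol = 7.635
  0.00124 kmol = 0.00124e3 mol = 1.24
Sum: 617.1 + 9.238 + 7.635 + 1.24 = 635.213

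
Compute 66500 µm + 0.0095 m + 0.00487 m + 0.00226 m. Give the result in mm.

In mm:
  66500 µm = 66500 × 10^-3 mm = 66.5
  0.0095 m = 0.0095 × 10^3 mm = 9.5
  0.00487 m = 0.00487 × 10^3 mm = 4.87
  0.00226 m = 0.00226 × 10^3 mm = 2.26
Sum: 66.5 + 9.5 + 4.87 + 2.26 = 83.13

83.13 mm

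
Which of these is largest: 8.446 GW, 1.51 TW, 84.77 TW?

8.446 GW = 8446000000 W
1.51 TW = 1510000000000 W
84.77 TW = 84770000000000 W

84.77 TW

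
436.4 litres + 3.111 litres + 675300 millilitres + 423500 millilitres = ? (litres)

In litres:
  436.4 litres → 436.4
  3.111 litres → 3.111
  675300 millilitres = 675300e-3 litres = 675.3
  423500 millilitres = 423500e-3 litres = 423.5
Sum: 436.4 + 3.111 + 675.3 + 423.5 = 1538.311

1538.311 litres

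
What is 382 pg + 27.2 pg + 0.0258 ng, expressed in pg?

In pg:
  382 pg → 382
  27.2 pg → 27.2
  0.0258 ng = 0.0258 × 10³ pg = 25.8
Sum: 382 + 27.2 + 25.8 = 435

435 pg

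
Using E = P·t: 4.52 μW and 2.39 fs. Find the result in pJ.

0.0000000108028 pJ

4.52 × 10⁻⁶ × 2.39 × 10⁻¹⁵ = 10.8028 × 10⁻²¹ J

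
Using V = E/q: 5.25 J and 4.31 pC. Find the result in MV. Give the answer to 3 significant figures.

1220000 MV

(5.25) / (4.31 × 10⁻¹²) = 1.2181 × 10¹² V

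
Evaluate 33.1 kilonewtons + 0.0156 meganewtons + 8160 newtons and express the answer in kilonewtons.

In kilonewtons:
  33.1 kilonewtons → 33.1
  0.0156 meganewtons = 0.0156 × 10^3 kilonewtons = 15.6
  8160 newtons = 8160 × 10^-3 kilonewtons = 8.16
Sum: 33.1 + 15.6 + 8.16 = 56.86

56.86 kilonewtons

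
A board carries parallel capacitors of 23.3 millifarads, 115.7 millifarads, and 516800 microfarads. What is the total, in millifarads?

In millifarads:
  23.3 millifarads → 23.3
  115.7 millifarads → 115.7
  516800 microfarads = 516800e-3 millifarads = 516.8
Sum: 23.3 + 115.7 + 516.8 = 655.8

655.8 millifarads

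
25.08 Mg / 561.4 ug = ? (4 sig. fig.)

(25.08 × 10⁶) / (561.4 × 10⁻⁶) = 0.044674 × 10¹²

44670000000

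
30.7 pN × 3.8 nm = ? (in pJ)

30.7e-12 × 3.8e-9 = 116.66e-21 J

0.00000011666 pJ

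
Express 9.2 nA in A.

nano = 1e-9, (no prefix) = 1e0; factor is 1e-9.
9.2 × 1e-9 = 0.0000000092

0.0000000092 A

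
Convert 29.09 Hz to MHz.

(no prefix) = 1e0, mega = 1e6; factor is 1e-6.
29.09 × 1e-6 = 0.00002909

0.00002909 MHz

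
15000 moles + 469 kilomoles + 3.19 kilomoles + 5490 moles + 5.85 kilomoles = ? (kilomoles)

In kilomoles:
  15000 moles = 15000 × 10⁻³ kilomoles = 15
  469 kilomoles → 469
  3.19 kilomoles → 3.19
  5490 moles = 5490 × 10⁻³ kilomoles = 5.49
  5.85 kilomoles → 5.85
Sum: 15 + 469 + 3.19 + 5.49 + 5.85 = 498.53

498.53 kilomoles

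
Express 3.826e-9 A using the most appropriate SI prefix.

3.826 nA

= 3.826e-9 A; 1e-9 is nano.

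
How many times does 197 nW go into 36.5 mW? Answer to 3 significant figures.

(36.5 × 10^-3) / (197 × 10^-9) = 0.1853 × 10^6

185000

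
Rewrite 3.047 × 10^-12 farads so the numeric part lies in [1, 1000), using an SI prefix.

3.047 picofarads

= 3.047 × 10^-12 farads; 10^-12 is pico.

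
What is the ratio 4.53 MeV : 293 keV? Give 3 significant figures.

15.5

(4.53e6) / (293e3) = 0.01546e3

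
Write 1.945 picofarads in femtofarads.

pico = 1e-12, femto = 1e-15; factor is 1e3.
1.945 × 1e3 = 1945

1945 femtofarads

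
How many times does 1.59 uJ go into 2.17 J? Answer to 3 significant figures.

(2.17) / (1.59 × 10⁻⁶) = 1.365 × 10⁶

1360000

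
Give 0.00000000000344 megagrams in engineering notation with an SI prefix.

3.44 micrograms

= 3.44 × 10^-6 grams; 10^-6 is micro.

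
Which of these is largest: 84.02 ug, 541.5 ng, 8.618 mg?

8.618 mg

84.02 ug = 0.00008402 g
541.5 ng = 0.0000005415 g
8.618 mg = 0.008618 g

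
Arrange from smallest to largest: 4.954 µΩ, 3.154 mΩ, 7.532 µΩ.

4.954 µΩ = 0.000004954 Ω
3.154 mΩ = 0.003154 Ω
7.532 µΩ = 0.000007532 Ω

4.954 µΩ < 7.532 µΩ < 3.154 mΩ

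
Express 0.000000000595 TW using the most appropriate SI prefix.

= 595 W; mantissa already in [1, 1000).

595 W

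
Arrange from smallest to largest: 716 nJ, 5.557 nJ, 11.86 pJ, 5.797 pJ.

716 nJ = 0.000000716 J
5.557 nJ = 0.000000005557 J
11.86 pJ = 0.00000000001186 J
5.797 pJ = 0.000000000005797 J

5.797 pJ < 11.86 pJ < 5.557 nJ < 716 nJ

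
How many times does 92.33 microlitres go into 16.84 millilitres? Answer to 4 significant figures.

182.4

(16.84 × 10⁻³) / (92.33 × 10⁻⁶) = 0.18239 × 10³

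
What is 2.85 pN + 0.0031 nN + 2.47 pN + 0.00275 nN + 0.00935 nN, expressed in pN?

20.52 pN

In pN:
  2.85 pN → 2.85
  0.0031 nN = 0.0031 × 10^3 pN = 3.1
  2.47 pN → 2.47
  0.00275 nN = 0.00275 × 10^3 pN = 2.75
  0.00935 nN = 0.00935 × 10^3 pN = 9.35
Sum: 2.85 + 3.1 + 2.47 + 2.75 + 9.35 = 20.52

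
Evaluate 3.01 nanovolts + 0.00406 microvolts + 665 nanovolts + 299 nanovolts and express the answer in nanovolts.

In nanovolts:
  3.01 nanovolts → 3.01
  0.00406 microvolts = 0.00406 × 10³ nanovolts = 4.06
  665 nanovolts → 665
  299 nanovolts → 299
Sum: 3.01 + 4.06 + 665 + 299 = 971.07

971.07 nanovolts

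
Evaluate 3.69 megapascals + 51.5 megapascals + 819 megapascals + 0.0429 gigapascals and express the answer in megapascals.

917.09 megapascals

In megapascals:
  3.69 megapascals → 3.69
  51.5 megapascals → 51.5
  819 megapascals → 819
  0.0429 gigapascals = 0.0429 × 10^3 megapascals = 42.9
Sum: 3.69 + 51.5 + 819 + 42.9 = 917.09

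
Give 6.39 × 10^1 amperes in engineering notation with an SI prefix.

63.9 amperes

= 63.9 amperes; mantissa already in [1, 1000).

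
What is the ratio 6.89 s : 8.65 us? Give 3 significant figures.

797000

(6.89) / (8.65 × 10^-6) = 0.7965 × 10^6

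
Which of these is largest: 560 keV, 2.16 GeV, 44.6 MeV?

560 keV = 560000 eV
2.16 GeV = 2160000000 eV
44.6 MeV = 44600000 eV

2.16 GeV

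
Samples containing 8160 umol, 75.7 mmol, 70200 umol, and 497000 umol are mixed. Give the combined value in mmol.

In mmol:
  8160 umol = 8160 × 10^-3 mmol = 8.16
  75.7 mmol → 75.7
  70200 umol = 70200 × 10^-3 mmol = 70.2
  497000 umol = 497000 × 10^-3 mmol = 497
Sum: 8.16 + 75.7 + 70.2 + 497 = 651.06

651.06 mmol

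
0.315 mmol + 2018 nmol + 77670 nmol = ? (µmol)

In µmol:
  0.315 mmol = 0.315 × 10³ µmol = 315
  2018 nmol = 2018 × 10⁻³ µmol = 2.018
  77670 nmol = 77670 × 10⁻³ µmol = 77.67
Sum: 315 + 2.018 + 77.67 = 394.688

394.688 µmol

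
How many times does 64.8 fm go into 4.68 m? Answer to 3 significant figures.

(4.68) / (64.8 × 10⁻¹⁵) = 0.07222 × 10¹⁵

72200000000000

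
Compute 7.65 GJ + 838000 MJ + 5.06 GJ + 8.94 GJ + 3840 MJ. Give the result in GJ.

863.49 GJ

In GJ:
  7.65 GJ → 7.65
  838000 MJ = 838000 × 10^-3 GJ = 838
  5.06 GJ → 5.06
  8.94 GJ → 8.94
  3840 MJ = 3840 × 10^-3 GJ = 3.84
Sum: 7.65 + 838 + 5.06 + 8.94 + 3.84 = 863.49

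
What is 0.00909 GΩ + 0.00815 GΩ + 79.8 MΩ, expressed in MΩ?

In MΩ:
  0.00909 GΩ = 0.00909e3 MΩ = 9.09
  0.00815 GΩ = 0.00815e3 MΩ = 8.15
  79.8 MΩ → 79.8
Sum: 9.09 + 8.15 + 79.8 = 97.04

97.04 MΩ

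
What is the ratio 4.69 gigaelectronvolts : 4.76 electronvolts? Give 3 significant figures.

985000000

(4.69 × 10⁹) / (4.76) = 0.9853 × 10⁹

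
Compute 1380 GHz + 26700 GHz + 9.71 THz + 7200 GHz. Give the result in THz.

In THz:
  1380 GHz = 1380 × 10⁻³ THz = 1.38
  26700 GHz = 26700 × 10⁻³ THz = 26.7
  9.71 THz → 9.71
  7200 GHz = 7200 × 10⁻³ THz = 7.2
Sum: 1.38 + 26.7 + 9.71 + 7.2 = 44.99

44.99 THz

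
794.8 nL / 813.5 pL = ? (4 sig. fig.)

977.0

(794.8 × 10⁻⁹) / (813.5 × 10⁻¹²) = 0.97701 × 10³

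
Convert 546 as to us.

atto = 10⁻¹⁸, micro = 10⁻⁶; factor is 10⁻¹².
546 × 10⁻¹² = 0.000000000546

0.000000000546 us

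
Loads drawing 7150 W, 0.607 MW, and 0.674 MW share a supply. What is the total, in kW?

In kW:
  7150 W = 7150 × 10^-3 kW = 7.15
  0.607 MW = 0.607 × 10^3 kW = 607
  0.674 MW = 0.674 × 10^3 kW = 674
Sum: 7.15 + 607 + 674 = 1288.15

1288.15 kW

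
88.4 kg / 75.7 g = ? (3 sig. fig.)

(88.4e3) / (75.7) = 1.168e3

1170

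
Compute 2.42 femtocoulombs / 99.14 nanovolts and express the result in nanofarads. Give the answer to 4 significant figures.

24.41 nanofarads

(2.42 × 10⁻¹⁵) / (99.14 × 10⁻⁹) = 0.0244099 × 10⁻⁶ F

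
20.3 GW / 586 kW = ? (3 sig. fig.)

(20.3e9) / (586e3) = 0.03464e6

34600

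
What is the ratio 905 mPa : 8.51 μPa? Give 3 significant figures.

106000

(905e-3) / (8.51e-6) = 106.3e3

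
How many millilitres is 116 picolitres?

0.000000116 millilitres

pico = 10^-12, milli = 10^-3; factor is 10^-9.
116 × 10^-9 = 0.000000116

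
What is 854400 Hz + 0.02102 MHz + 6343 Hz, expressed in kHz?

In kHz:
  854400 Hz = 854400e-3 kHz = 854.4
  0.02102 MHz = 0.02102e3 kHz = 21.02
  6343 Hz = 6343e-3 kHz = 6.343
Sum: 854.4 + 21.02 + 6.343 = 881.763

881.763 kHz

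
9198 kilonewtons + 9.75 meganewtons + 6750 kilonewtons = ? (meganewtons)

25.698 meganewtons

In meganewtons:
  9198 kilonewtons = 9198 × 10⁻³ meganewtons = 9.198
  9.75 meganewtons → 9.75
  6750 kilonewtons = 6750 × 10⁻³ meganewtons = 6.75
Sum: 9.198 + 9.75 + 6.75 = 25.698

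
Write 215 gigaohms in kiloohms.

215000000 kiloohms

giga = 10^9, kilo = 10^3; factor is 10^6.
215 × 10^6 = 215000000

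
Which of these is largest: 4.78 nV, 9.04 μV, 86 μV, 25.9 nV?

86 μV

4.78 nV = 0.00000000478 V
9.04 μV = 0.00000904 V
86 μV = 0.000086 V
25.9 nV = 0.0000000259 V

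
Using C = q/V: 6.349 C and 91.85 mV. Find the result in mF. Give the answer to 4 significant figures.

(6.349) / (91.85e-3) = 0.0691236e3 F

69120 mF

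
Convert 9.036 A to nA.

9036000000 nA

(no prefix) = 10⁰, nano = 10⁻⁹; factor is 10⁹.
9.036 × 10⁹ = 9036000000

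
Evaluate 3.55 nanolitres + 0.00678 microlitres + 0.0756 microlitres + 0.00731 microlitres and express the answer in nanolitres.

93.24 nanolitres

In nanolitres:
  3.55 nanolitres → 3.55
  0.00678 microlitres = 0.00678 × 10^3 nanolitres = 6.78
  0.0756 microlitres = 0.0756 × 10^3 nanolitres = 75.6
  0.00731 microlitres = 0.00731 × 10^3 nanolitres = 7.31
Sum: 3.55 + 6.78 + 75.6 + 7.31 = 93.24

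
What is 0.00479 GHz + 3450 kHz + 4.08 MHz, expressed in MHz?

In MHz:
  0.00479 GHz = 0.00479e3 MHz = 4.79
  3450 kHz = 3450e-3 MHz = 3.45
  4.08 MHz → 4.08
Sum: 4.79 + 3.45 + 4.08 = 12.32

12.32 MHz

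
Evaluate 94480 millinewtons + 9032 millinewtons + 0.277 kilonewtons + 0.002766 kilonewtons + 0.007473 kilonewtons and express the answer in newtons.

390.751 newtons

In newtons:
  94480 millinewtons = 94480 × 10^-3 newtons = 94.48
  9032 millinewtons = 9032 × 10^-3 newtons = 9.032
  0.277 kilonewtons = 0.277 × 10^3 newtons = 277
  0.002766 kilonewtons = 0.002766 × 10^3 newtons = 2.766
  0.007473 kilonewtons = 0.007473 × 10^3 newtons = 7.473
Sum: 94.48 + 9.032 + 277 + 2.766 + 7.473 = 390.751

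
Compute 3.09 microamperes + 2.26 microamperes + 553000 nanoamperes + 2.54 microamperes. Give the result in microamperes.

560.89 microamperes

In microamperes:
  3.09 microamperes → 3.09
  2.26 microamperes → 2.26
  553000 nanoamperes = 553000 × 10⁻³ microamperes = 553
  2.54 microamperes → 2.54
Sum: 3.09 + 2.26 + 553 + 2.54 = 560.89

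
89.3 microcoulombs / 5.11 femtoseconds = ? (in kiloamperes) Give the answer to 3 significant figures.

(89.3 × 10^-6) / (5.11 × 10^-15) = 17.476 × 10^9 A

17500000 kiloamperes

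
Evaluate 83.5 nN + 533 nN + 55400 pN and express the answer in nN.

671.9 nN

In nN:
  83.5 nN → 83.5
  533 nN → 533
  55400 pN = 55400 × 10^-3 nN = 55.4
Sum: 83.5 + 533 + 55.4 = 671.9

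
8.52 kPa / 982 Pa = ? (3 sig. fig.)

8.68

(8.52e3) / (982) = 0.008676e3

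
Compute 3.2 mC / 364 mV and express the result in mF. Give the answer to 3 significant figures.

(3.2e-3) / (364e-3) = 0.0087912 F

8.79 mF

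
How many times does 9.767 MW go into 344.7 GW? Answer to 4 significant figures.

(344.7e9) / (9.767e6) = 35.292e3

35290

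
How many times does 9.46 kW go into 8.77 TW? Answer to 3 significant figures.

927000000

(8.77e12) / (9.46e3) = 0.9271e9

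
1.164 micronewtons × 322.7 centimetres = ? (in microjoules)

3.756228 microjoules

1.164 × 10⁻⁶ × 322.7 × 10⁻² = 375.6228 × 10⁻⁸ J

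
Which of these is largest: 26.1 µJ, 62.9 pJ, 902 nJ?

26.1 µJ = 0.0000261 J
62.9 pJ = 0.0000000000629 J
902 nJ = 0.000000902 J

26.1 µJ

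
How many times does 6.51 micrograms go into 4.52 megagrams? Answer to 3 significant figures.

694000000000

(4.52 × 10⁶) / (6.51 × 10⁻⁶) = 0.6943 × 10¹²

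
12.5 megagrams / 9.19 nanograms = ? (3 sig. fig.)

(12.5 × 10^6) / (9.19 × 10^-9) = 1.36 × 10^15

1360000000000000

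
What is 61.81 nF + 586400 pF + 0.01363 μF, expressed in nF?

661.84 nF

In nF:
  61.81 nF → 61.81
  586400 pF = 586400e-3 nF = 586.4
  0.01363 μF = 0.01363e3 nF = 13.63
Sum: 61.81 + 586.4 + 13.63 = 661.84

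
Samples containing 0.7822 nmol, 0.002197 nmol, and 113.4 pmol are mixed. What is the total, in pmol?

897.797 pmol

In pmol:
  0.7822 nmol = 0.7822e3 pmol = 782.2
  0.002197 nmol = 0.002197e3 pmol = 2.197
  113.4 pmol → 113.4
Sum: 782.2 + 2.197 + 113.4 = 897.797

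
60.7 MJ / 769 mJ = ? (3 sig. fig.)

(60.7 × 10⁶) / (769 × 10⁻³) = 0.07893 × 10⁹

78900000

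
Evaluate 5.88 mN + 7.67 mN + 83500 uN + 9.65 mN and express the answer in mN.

In mN:
  5.88 mN → 5.88
  7.67 mN → 7.67
  83500 uN = 83500 × 10^-3 mN = 83.5
  9.65 mN → 9.65
Sum: 5.88 + 7.67 + 83.5 + 9.65 = 106.7

106.7 mN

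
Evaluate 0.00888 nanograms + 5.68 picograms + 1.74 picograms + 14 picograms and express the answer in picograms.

30.3 picograms

In picograms:
  0.00888 nanograms = 0.00888 × 10³ picograms = 8.88
  5.68 picograms → 5.68
  1.74 picograms → 1.74
  14 picograms → 14
Sum: 8.88 + 5.68 + 1.74 + 14 = 30.3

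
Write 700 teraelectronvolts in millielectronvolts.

tera = 10¹², milli = 10⁻³; factor is 10¹⁵.
700 × 10¹⁵ = 700000000000000000

700000000000000000 millielectronvolts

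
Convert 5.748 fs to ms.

0.000000000005748 ms

femto = 1e-15, milli = 1e-3; factor is 1e-12.
5.748 × 1e-12 = 0.000000000005748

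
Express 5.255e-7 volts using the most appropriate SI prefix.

525.5 nanovolts

= 525.5e-9 volts; 1e-9 is nano.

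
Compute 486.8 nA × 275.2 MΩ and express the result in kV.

486.8 × 10⁻⁹ × 275.2 × 10⁶ = 133967.36 × 10⁻³ V

0.13396736 kV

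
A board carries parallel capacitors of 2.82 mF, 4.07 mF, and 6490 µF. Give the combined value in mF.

13.38 mF

In mF:
  2.82 mF → 2.82
  4.07 mF → 4.07
  6490 µF = 6490 × 10^-3 mF = 6.49
Sum: 2.82 + 4.07 + 6.49 = 13.38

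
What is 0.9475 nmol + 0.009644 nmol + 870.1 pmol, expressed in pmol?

In pmol:
  0.9475 nmol = 0.9475 × 10³ pmol = 947.5
  0.009644 nmol = 0.009644 × 10³ pmol = 9.644
  870.1 pmol → 870.1
Sum: 947.5 + 9.644 + 870.1 = 1827.244

1827.244 pmol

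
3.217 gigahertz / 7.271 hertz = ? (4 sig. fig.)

(3.217 × 10^9) / (7.271) = 0.44244 × 10^9

442400000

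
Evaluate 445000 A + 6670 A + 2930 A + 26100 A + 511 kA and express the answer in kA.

991.7 kA

In kA:
  445000 A = 445000 × 10^-3 kA = 445
  6670 A = 6670 × 10^-3 kA = 6.67
  2930 A = 2930 × 10^-3 kA = 2.93
  26100 A = 26100 × 10^-3 kA = 26.1
  511 kA → 511
Sum: 445 + 6.67 + 2.93 + 26.1 + 511 = 991.7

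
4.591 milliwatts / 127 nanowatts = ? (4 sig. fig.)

36150

(4.591 × 10⁻³) / (127 × 10⁻⁹) = 0.03615 × 10⁶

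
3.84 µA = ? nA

3840 nA

micro = 10⁻⁶, nano = 10⁻⁹; factor is 10³.
3.84 × 10³ = 3840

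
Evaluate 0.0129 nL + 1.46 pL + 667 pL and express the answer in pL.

In pL:
  0.0129 nL = 0.0129 × 10³ pL = 12.9
  1.46 pL → 1.46
  667 pL → 667
Sum: 12.9 + 1.46 + 667 = 681.36

681.36 pL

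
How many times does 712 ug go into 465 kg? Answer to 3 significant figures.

(465e3) / (712e-6) = 0.6531e9

653000000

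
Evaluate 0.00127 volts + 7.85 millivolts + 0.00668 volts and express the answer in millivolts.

In millivolts:
  0.00127 volts = 0.00127 × 10³ millivolts = 1.27
  7.85 millivolts → 7.85
  0.00668 volts = 0.00668 × 10³ millivolts = 6.68
Sum: 1.27 + 7.85 + 6.68 = 15.8

15.8 millivolts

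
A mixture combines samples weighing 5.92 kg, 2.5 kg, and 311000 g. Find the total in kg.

In kg:
  5.92 kg → 5.92
  2.5 kg → 2.5
  311000 g = 311000 × 10^-3 kg = 311
Sum: 5.92 + 2.5 + 311 = 319.42

319.42 kg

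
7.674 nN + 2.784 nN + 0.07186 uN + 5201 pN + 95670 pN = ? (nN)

183.189 nN

In nN:
  7.674 nN → 7.674
  2.784 nN → 2.784
  0.07186 uN = 0.07186 × 10^3 nN = 71.86
  5201 pN = 5201 × 10^-3 nN = 5.201
  95670 pN = 95670 × 10^-3 nN = 95.67
Sum: 7.674 + 2.784 + 71.86 + 5.201 + 95.67 = 183.189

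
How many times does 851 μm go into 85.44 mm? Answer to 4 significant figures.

(85.44 × 10^-3) / (851 × 10^-6) = 0.1004 × 10^3

100.4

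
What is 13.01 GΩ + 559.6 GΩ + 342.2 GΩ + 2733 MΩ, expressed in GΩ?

In GΩ:
  13.01 GΩ → 13.01
  559.6 GΩ → 559.6
  342.2 GΩ → 342.2
  2733 MΩ = 2733 × 10⁻³ GΩ = 2.733
Sum: 13.01 + 559.6 + 342.2 + 2.733 = 917.543

917.543 GΩ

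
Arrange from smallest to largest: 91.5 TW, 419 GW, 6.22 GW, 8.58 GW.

91.5 TW = 91500000000000 W
419 GW = 419000000000 W
6.22 GW = 6220000000 W
8.58 GW = 8580000000 W

6.22 GW < 8.58 GW < 419 GW < 91.5 TW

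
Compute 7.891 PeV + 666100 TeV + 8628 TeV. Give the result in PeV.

682.619 PeV

In PeV:
  7.891 PeV → 7.891
  666100 TeV = 666100 × 10⁻³ PeV = 666.1
  8628 TeV = 8628 × 10⁻³ PeV = 8.628
Sum: 7.891 + 666.1 + 8.628 = 682.619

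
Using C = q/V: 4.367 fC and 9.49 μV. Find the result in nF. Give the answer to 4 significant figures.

(4.367 × 10⁻¹⁵) / (9.49 × 10⁻⁶) = 0.460169 × 10⁻⁹ F

0.4602 nF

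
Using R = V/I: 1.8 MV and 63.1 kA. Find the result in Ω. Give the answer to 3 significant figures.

(1.8 × 10⁶) / (63.1 × 10³) = 0.028526 × 10³ Ω

28.5 Ω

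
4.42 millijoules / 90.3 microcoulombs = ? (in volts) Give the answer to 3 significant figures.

(4.42 × 10⁻³) / (90.3 × 10⁻⁶) = 0.048948 × 10³ V

48.9 volts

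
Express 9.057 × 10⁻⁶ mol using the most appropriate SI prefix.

9.057 µmol

= 9.057 × 10⁻⁶ mol; 10⁻⁶ is micro.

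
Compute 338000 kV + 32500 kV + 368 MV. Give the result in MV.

738.5 MV

In MV:
  338000 kV = 338000 × 10^-3 MV = 338
  32500 kV = 32500 × 10^-3 MV = 32.5
  368 MV → 368
Sum: 338 + 32.5 + 368 = 738.5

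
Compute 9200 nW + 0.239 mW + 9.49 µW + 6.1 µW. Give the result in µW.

In µW:
  9200 nW = 9200 × 10^-3 µW = 9.2
  0.239 mW = 0.239 × 10^3 µW = 239
  9.49 µW → 9.49
  6.1 µW → 6.1
Sum: 9.2 + 239 + 9.49 + 6.1 = 263.79

263.79 µW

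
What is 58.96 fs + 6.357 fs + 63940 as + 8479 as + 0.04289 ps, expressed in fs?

180.626 fs

In fs:
  58.96 fs → 58.96
  6.357 fs → 6.357
  63940 as = 63940 × 10^-3 fs = 63.94
  8479 as = 8479 × 10^-3 fs = 8.479
  0.04289 ps = 0.04289 × 10^3 fs = 42.89
Sum: 58.96 + 6.357 + 63.94 + 8.479 + 42.89 = 180.626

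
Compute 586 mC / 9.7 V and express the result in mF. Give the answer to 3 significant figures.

(586e-3) / (9.7) = 60.412e-3 F

60.4 mF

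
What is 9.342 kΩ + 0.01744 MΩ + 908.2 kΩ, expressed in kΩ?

In kΩ:
  9.342 kΩ → 9.342
  0.01744 MΩ = 0.01744 × 10^3 kΩ = 17.44
  908.2 kΩ → 908.2
Sum: 9.342 + 17.44 + 908.2 = 934.982

934.982 kΩ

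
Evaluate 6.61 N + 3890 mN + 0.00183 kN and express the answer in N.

In N:
  6.61 N → 6.61
  3890 mN = 3890 × 10⁻³ N = 3.89
  0.00183 kN = 0.00183 × 10³ N = 1.83
Sum: 6.61 + 3.89 + 1.83 = 12.33

12.33 N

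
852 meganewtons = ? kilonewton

mega = 10⁶, kilo = 10³; factor is 10³.
852 × 10³ = 852000

852000 kilonewtons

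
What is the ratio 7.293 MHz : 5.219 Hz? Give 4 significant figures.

(7.293 × 10^6) / (5.219) = 1.3974 × 10^6

1397000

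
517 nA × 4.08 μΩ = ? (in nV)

517 × 10⁻⁹ × 4.08 × 10⁻⁶ = 2109.36 × 10⁻¹⁵ V

0.00210936 nV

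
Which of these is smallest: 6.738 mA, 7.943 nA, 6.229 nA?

6.229 nA

6.738 mA = 0.006738 A
7.943 nA = 0.000000007943 A
6.229 nA = 0.000000006229 A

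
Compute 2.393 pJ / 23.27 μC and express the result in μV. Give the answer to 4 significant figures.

0.1028 μV

(2.393 × 10^-12) / (23.27 × 10^-6) = 0.102836 × 10^-6 V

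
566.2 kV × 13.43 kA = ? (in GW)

566.2 × 10^3 × 13.43 × 10^3 = 7604.066 × 10^6 W

7.604066 GW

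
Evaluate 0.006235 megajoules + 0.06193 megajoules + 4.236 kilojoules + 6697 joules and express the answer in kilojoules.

In kilojoules:
  0.006235 megajoules = 0.006235 × 10³ kilojoules = 6.235
  0.06193 megajoules = 0.06193 × 10³ kilojoules = 61.93
  4.236 kilojoules → 4.236
  6697 joules = 6697 × 10⁻³ kilojoules = 6.697
Sum: 6.235 + 61.93 + 4.236 + 6.697 = 79.098

79.098 kilojoules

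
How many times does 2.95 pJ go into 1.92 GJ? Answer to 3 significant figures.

651000000000000000000

(1.92e9) / (2.95e-12) = 0.6508e21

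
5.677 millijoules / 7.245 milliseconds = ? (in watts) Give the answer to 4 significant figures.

(5.677 × 10^-3) / (7.245 × 10^-3) = 0.783575 W

0.7836 watts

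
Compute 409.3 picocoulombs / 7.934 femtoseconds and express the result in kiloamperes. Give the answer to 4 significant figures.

51.59 kiloamperes

(409.3 × 10^-12) / (7.934 × 10^-15) = 51.5881 × 10^3 A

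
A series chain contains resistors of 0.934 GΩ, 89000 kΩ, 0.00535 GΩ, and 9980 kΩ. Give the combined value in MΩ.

1038.33 MΩ

In MΩ:
  0.934 GΩ = 0.934e3 MΩ = 934
  89000 kΩ = 89000e-3 MΩ = 89
  0.00535 GΩ = 0.00535e3 MΩ = 5.35
  9980 kΩ = 9980e-3 MΩ = 9.98
Sum: 934 + 89 + 5.35 + 9.98 = 1038.33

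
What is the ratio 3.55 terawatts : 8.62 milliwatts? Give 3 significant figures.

412000000000000

(3.55e12) / (8.62e-3) = 0.4118e15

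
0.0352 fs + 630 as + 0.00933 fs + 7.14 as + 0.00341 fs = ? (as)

In as:
  0.0352 fs = 0.0352 × 10³ as = 35.2
  630 as → 630
  0.00933 fs = 0.00933 × 10³ as = 9.33
  7.14 as → 7.14
  0.00341 fs = 0.00341 × 10³ as = 3.41
Sum: 35.2 + 630 + 9.33 + 7.14 + 3.41 = 685.08

685.08 as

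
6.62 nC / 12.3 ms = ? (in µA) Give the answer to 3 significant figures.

0.538 µA

(6.62 × 10⁻⁹) / (12.3 × 10⁻³) = 0.53821 × 10⁻⁶ A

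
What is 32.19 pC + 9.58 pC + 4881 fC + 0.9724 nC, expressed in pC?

1019.051 pC

In pC:
  32.19 pC → 32.19
  9.58 pC → 9.58
  4881 fC = 4881 × 10⁻³ pC = 4.881
  0.9724 nC = 0.9724 × 10³ pC = 972.4
Sum: 32.19 + 9.58 + 4.881 + 972.4 = 1019.051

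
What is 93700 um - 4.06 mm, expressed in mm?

In mm:
  93700 um = 93700 × 10^-3 mm = 93.7
  4.06 mm → 4.06
Difference: 93.7 - 4.06 = 89.64

89.64 mm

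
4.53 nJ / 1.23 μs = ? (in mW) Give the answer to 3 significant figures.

3.68 mW

(4.53 × 10^-9) / (1.23 × 10^-6) = 3.6829 × 10^-3 W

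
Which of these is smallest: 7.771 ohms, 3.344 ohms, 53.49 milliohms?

7.771 ohms = 7.771 ohms
3.344 ohms = 3.344 ohms
53.49 milliohms = 0.05349 ohms

53.49 milliohms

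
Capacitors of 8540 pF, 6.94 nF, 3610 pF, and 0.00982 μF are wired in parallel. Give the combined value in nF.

28.91 nF

In nF:
  8540 pF = 8540 × 10^-3 nF = 8.54
  6.94 nF → 6.94
  3610 pF = 3610 × 10^-3 nF = 3.61
  0.00982 μF = 0.00982 × 10^3 nF = 9.82
Sum: 8.54 + 6.94 + 3.61 + 9.82 = 28.91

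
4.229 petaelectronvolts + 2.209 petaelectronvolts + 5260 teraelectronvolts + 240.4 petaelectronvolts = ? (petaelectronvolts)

In petaelectronvolts:
  4.229 petaelectronvolts → 4.229
  2.209 petaelectronvolts → 2.209
  5260 teraelectronvolts = 5260 × 10⁻³ petaelectronvolts = 5.26
  240.4 petaelectronvolts → 240.4
Sum: 4.229 + 2.209 + 5.26 + 240.4 = 252.098

252.098 petaelectronvolts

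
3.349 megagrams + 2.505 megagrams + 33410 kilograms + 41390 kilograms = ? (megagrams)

In megagrams:
  3.349 megagrams → 3.349
  2.505 megagrams → 2.505
  33410 kilograms = 33410e-3 megagrams = 33.41
  41390 kilograms = 41390e-3 megagrams = 41.39
Sum: 3.349 + 2.505 + 33.41 + 41.39 = 80.654

80.654 megagrams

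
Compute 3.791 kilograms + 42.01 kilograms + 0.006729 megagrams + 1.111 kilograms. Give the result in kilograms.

In kilograms:
  3.791 kilograms → 3.791
  42.01 kilograms → 42.01
  0.006729 megagrams = 0.006729 × 10^3 kilograms = 6.729
  1.111 kilograms → 1.111
Sum: 3.791 + 42.01 + 6.729 + 1.111 = 53.641

53.641 kilograms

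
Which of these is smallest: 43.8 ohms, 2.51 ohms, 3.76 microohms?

3.76 microohms

43.8 ohms = 43.8 ohms
2.51 ohms = 2.51 ohms
3.76 microohms = 0.00000376 ohms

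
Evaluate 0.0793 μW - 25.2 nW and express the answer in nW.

In nW:
  0.0793 μW = 0.0793 × 10³ nW = 79.3
  25.2 nW → 25.2
Difference: 79.3 - 25.2 = 54.1

54.1 nW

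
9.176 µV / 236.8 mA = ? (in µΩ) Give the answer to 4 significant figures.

(9.176 × 10⁻⁶) / (236.8 × 10⁻³) = 0.03875 × 10⁻³ Ω

38.75 µΩ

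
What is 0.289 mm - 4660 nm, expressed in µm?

284.34 µm

In µm:
  0.289 mm = 0.289 × 10³ µm = 289
  4660 nm = 4660 × 10⁻³ µm = 4.66
Difference: 289 - 4.66 = 284.34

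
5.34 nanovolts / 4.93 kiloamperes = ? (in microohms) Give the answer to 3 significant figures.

(5.34e-9) / (4.93e3) = 1.0832e-12 Ω

0.00000108 microohms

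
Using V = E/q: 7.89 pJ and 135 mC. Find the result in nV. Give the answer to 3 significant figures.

0.0584 nV

(7.89 × 10^-12) / (135 × 10^-3) = 0.058444 × 10^-9 V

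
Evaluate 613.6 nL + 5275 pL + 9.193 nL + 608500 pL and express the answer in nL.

1236.568 nL

In nL:
  613.6 nL → 613.6
  5275 pL = 5275e-3 nL = 5.275
  9.193 nL → 9.193
  608500 pL = 608500e-3 nL = 608.5
Sum: 613.6 + 5.275 + 9.193 + 608.5 = 1236.568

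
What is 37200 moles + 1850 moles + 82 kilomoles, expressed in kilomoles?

In kilomoles:
  37200 moles = 37200 × 10^-3 kilomoles = 37.2
  1850 moles = 1850 × 10^-3 kilomoles = 1.85
  82 kilomoles → 82
Sum: 37.2 + 1.85 + 82 = 121.05

121.05 kilomoles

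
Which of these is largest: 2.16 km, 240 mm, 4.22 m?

2.16 km = 2160 m
240 mm = 0.24 m
4.22 m = 4.22 m

2.16 km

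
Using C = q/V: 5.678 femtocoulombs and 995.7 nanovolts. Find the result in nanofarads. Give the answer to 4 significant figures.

5.703 nanofarads

(5.678 × 10⁻¹⁵) / (995.7 × 10⁻⁹) = 0.00570252 × 10⁻⁶ F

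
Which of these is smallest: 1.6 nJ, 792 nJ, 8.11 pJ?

8.11 pJ

1.6 nJ = 0.0000000016 J
792 nJ = 0.000000792 J
8.11 pJ = 0.00000000000811 J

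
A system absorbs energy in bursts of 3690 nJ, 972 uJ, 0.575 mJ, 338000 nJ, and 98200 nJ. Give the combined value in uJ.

1986.89 uJ

In uJ:
  3690 nJ = 3690 × 10^-3 uJ = 3.69
  972 uJ → 972
  0.575 mJ = 0.575 × 10^3 uJ = 575
  338000 nJ = 338000 × 10^-3 uJ = 338
  98200 nJ = 98200 × 10^-3 uJ = 98.2
Sum: 3.69 + 972 + 575 + 338 + 98.2 = 1986.89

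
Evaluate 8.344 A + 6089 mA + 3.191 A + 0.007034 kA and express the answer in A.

24.658 A

In A:
  8.344 A → 8.344
  6089 mA = 6089 × 10^-3 A = 6.089
  3.191 A → 3.191
  0.007034 kA = 0.007034 × 10^3 A = 7.034
Sum: 8.344 + 6.089 + 3.191 + 7.034 = 24.658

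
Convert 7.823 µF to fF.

7823000000 fF

micro = 10⁻⁶, femto = 10⁻¹⁵; factor is 10⁹.
7.823 × 10⁹ = 7823000000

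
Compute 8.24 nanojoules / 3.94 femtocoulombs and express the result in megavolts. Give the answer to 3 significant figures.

(8.24 × 10^-9) / (3.94 × 10^-15) = 2.0914 × 10^6 V

2.09 megavolts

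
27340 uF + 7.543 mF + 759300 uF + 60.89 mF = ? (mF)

855.073 mF

In mF:
  27340 uF = 27340e-3 mF = 27.34
  7.543 mF → 7.543
  759300 uF = 759300e-3 mF = 759.3
  60.89 mF → 60.89
Sum: 27.34 + 7.543 + 759.3 + 60.89 = 855.073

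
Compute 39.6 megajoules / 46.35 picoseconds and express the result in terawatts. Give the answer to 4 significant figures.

(39.6 × 10^6) / (46.35 × 10^-12) = 0.854369 × 10^18 W

854400 terawatts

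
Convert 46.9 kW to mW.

46900000 mW

kilo = 10³, milli = 10⁻³; factor is 10⁶.
46.9 × 10⁶ = 46900000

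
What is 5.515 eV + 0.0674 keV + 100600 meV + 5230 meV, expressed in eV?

178.745 eV

In eV:
  5.515 eV → 5.515
  0.0674 keV = 0.0674e3 eV = 67.4
  100600 meV = 100600e-3 eV = 100.6
  5230 meV = 5230e-3 eV = 5.23
Sum: 5.515 + 67.4 + 100.6 + 5.23 = 178.745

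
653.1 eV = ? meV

653100 meV

(no prefix) = 10^0, milli = 10^-3; factor is 10^3.
653.1 × 10^3 = 653100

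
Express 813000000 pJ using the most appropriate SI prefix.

= 813 × 10^-6 J; 10^-6 is micro.

813 μJ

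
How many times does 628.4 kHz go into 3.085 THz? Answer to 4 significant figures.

(3.085e12) / (628.4e3) = 0.0049093e9

4909000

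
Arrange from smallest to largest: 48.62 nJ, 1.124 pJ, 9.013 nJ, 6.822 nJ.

1.124 pJ < 6.822 nJ < 9.013 nJ < 48.62 nJ

48.62 nJ = 0.00000004862 J
1.124 pJ = 0.000000000001124 J
9.013 nJ = 0.000000009013 J
6.822 nJ = 0.000000006822 J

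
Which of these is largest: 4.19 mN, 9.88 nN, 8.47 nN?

4.19 mN = 0.00419 N
9.88 nN = 0.00000000988 N
8.47 nN = 0.00000000847 N

4.19 mN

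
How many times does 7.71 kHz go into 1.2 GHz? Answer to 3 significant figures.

156000

(1.2e9) / (7.71e3) = 0.1556e6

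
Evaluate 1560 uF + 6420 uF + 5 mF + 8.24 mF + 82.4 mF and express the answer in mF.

In mF:
  1560 uF = 1560 × 10⁻³ mF = 1.56
  6420 uF = 6420 × 10⁻³ mF = 6.42
  5 mF → 5
  8.24 mF → 8.24
  82.4 mF → 82.4
Sum: 1.56 + 6.42 + 5 + 8.24 + 82.4 = 103.62

103.62 mF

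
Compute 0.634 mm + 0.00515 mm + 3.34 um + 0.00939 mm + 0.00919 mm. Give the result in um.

In um:
  0.634 mm = 0.634 × 10³ um = 634
  0.00515 mm = 0.00515 × 10³ um = 5.15
  3.34 um → 3.34
  0.00939 mm = 0.00939 × 10³ um = 9.39
  0.00919 mm = 0.00919 × 10³ um = 9.19
Sum: 634 + 5.15 + 3.34 + 9.39 + 9.19 = 661.07

661.07 um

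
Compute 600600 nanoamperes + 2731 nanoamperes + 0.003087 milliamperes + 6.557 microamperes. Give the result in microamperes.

In microamperes:
  600600 nanoamperes = 600600e-3 microamperes = 600.6
  2731 nanoamperes = 2731e-3 microamperes = 2.731
  0.003087 milliamperes = 0.003087e3 microamperes = 3.087
  6.557 microamperes → 6.557
Sum: 600.6 + 2.731 + 3.087 + 6.557 = 612.975

612.975 microamperes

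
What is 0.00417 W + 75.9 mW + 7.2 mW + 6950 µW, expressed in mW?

In mW:
  0.00417 W = 0.00417 × 10³ mW = 4.17
  75.9 mW → 75.9
  7.2 mW → 7.2
  6950 µW = 6950 × 10⁻³ mW = 6.95
Sum: 4.17 + 75.9 + 7.2 + 6.95 = 94.22

94.22 mW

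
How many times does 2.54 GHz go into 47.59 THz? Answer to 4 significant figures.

18740

(47.59 × 10^12) / (2.54 × 10^9) = 18.736 × 10^3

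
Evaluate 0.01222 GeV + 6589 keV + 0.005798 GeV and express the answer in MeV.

24.607 MeV

In MeV:
  0.01222 GeV = 0.01222 × 10^3 MeV = 12.22
  6589 keV = 6589 × 10^-3 MeV = 6.589
  0.005798 GeV = 0.005798 × 10^3 MeV = 5.798
Sum: 12.22 + 6.589 + 5.798 = 24.607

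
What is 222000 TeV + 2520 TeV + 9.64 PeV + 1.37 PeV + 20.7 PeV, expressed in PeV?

256.23 PeV

In PeV:
  222000 TeV = 222000 × 10^-3 PeV = 222
  2520 TeV = 2520 × 10^-3 PeV = 2.52
  9.64 PeV → 9.64
  1.37 PeV → 1.37
  20.7 PeV → 20.7
Sum: 222 + 2.52 + 9.64 + 1.37 + 20.7 = 256.23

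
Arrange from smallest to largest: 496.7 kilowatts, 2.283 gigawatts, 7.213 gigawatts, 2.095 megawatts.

496.7 kilowatts < 2.095 megawatts < 2.283 gigawatts < 7.213 gigawatts

496.7 kilowatts = 496700 watts
2.283 gigawatts = 2283000000 watts
7.213 gigawatts = 7213000000 watts
2.095 megawatts = 2095000 watts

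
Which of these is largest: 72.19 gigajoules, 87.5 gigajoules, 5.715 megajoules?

87.5 gigajoules

72.19 gigajoules = 72190000000 joules
87.5 gigajoules = 87500000000 joules
5.715 megajoules = 5715000 joules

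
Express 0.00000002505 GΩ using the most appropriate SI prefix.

= 25.05 Ω; mantissa already in [1, 1000).

25.05 Ω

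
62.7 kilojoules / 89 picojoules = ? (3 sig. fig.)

(62.7e3) / (89e-12) = 0.7045e15

704000000000000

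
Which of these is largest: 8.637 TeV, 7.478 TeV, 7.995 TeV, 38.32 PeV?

8.637 TeV = 8637000000000 eV
7.478 TeV = 7478000000000 eV
7.995 TeV = 7995000000000 eV
38.32 PeV = 38320000000000000 eV

38.32 PeV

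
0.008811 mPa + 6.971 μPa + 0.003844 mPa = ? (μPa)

19.626 μPa

In μPa:
  0.008811 mPa = 0.008811e3 μPa = 8.811
  6.971 μPa → 6.971
  0.003844 mPa = 0.003844e3 μPa = 3.844
Sum: 8.811 + 6.971 + 3.844 = 19.626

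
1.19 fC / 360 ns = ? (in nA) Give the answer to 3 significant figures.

3.31 nA

(1.19 × 10⁻¹⁵) / (360 × 10⁻⁹) = 0.0033056 × 10⁻⁶ A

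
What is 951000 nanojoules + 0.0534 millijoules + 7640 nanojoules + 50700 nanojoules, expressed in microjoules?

In microjoules:
  951000 nanojoules = 951000e-3 microjoules = 951
  0.0534 millijoules = 0.0534e3 microjoules = 53.4
  7640 nanojoules = 7640e-3 microjoules = 7.64
  50700 nanojoules = 50700e-3 microjoules = 50.7
Sum: 951 + 53.4 + 7.64 + 50.7 = 1062.74

1062.74 microjoules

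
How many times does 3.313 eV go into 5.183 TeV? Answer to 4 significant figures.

(5.183 × 10^12) / (3.313) = 1.5644 × 10^12

1564000000000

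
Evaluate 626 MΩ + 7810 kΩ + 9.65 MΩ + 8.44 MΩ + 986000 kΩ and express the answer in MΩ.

1637.9 MΩ

In MΩ:
  626 MΩ → 626
  7810 kΩ = 7810 × 10⁻³ MΩ = 7.81
  9.65 MΩ → 9.65
  8.44 MΩ → 8.44
  986000 kΩ = 986000 × 10⁻³ MΩ = 986
Sum: 626 + 7.81 + 9.65 + 8.44 + 986 = 1637.9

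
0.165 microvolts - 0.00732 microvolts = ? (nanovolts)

157.68 nanovolts

In nanovolts:
  0.165 microvolts = 0.165 × 10^3 nanovolts = 165
  0.00732 microvolts = 0.00732 × 10^3 nanovolts = 7.32
Difference: 165 - 7.32 = 157.68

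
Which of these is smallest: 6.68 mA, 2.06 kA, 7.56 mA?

6.68 mA

6.68 mA = 0.00668 A
2.06 kA = 2060 A
7.56 mA = 0.00756 A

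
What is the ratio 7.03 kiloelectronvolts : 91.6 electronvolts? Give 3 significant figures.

76.7

(7.03 × 10^3) / (91.6) = 0.07675 × 10^3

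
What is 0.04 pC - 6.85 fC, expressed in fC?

In fC:
  0.04 pC = 0.04 × 10^3 fC = 40
  6.85 fC → 6.85
Difference: 40 - 6.85 = 33.15

33.15 fC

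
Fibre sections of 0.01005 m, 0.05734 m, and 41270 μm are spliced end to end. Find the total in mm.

108.66 mm

In mm:
  0.01005 m = 0.01005e3 mm = 10.05
  0.05734 m = 0.05734e3 mm = 57.34
  41270 μm = 41270e-3 mm = 41.27
Sum: 10.05 + 57.34 + 41.27 = 108.66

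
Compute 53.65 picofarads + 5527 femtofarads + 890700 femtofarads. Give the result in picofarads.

In picofarads:
  53.65 picofarads → 53.65
  5527 femtofarads = 5527 × 10^-3 picofarads = 5.527
  890700 femtofarads = 890700 × 10^-3 picofarads = 890.7
Sum: 53.65 + 5.527 + 890.7 = 949.877

949.877 picofarads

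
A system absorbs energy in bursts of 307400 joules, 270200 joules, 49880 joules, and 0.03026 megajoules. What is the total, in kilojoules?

In kilojoules:
  307400 joules = 307400e-3 kilojoules = 307.4
  270200 joules = 270200e-3 kilojoules = 270.2
  49880 joules = 49880e-3 kilojoules = 49.88
  0.03026 megajoules = 0.03026e3 kilojoules = 30.26
Sum: 307.4 + 270.2 + 49.88 + 30.26 = 657.74

657.74 kilojoules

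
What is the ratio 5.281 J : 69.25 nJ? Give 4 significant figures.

(5.281) / (69.25 × 10⁻⁹) = 0.07626 × 10⁹

76260000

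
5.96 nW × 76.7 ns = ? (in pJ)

0.000457132 pJ

5.96e-9 × 76.7e-9 = 457.132e-18 J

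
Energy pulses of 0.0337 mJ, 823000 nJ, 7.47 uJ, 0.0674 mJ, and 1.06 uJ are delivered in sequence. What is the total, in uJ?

932.63 uJ

In uJ:
  0.0337 mJ = 0.0337e3 uJ = 33.7
  823000 nJ = 823000e-3 uJ = 823
  7.47 uJ → 7.47
  0.0674 mJ = 0.0674e3 uJ = 67.4
  1.06 uJ → 1.06
Sum: 33.7 + 823 + 7.47 + 67.4 + 1.06 = 932.63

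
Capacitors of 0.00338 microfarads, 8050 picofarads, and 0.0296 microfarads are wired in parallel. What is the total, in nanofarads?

In nanofarads:
  0.00338 microfarads = 0.00338 × 10^3 nanofarads = 3.38
  8050 picofarads = 8050 × 10^-3 nanofarads = 8.05
  0.0296 microfarads = 0.0296 × 10^3 nanofarads = 29.6
Sum: 3.38 + 8.05 + 29.6 = 41.03

41.03 nanofarads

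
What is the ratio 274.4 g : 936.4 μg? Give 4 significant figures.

(274.4) / (936.4 × 10^-6) = 0.29304 × 10^6

293000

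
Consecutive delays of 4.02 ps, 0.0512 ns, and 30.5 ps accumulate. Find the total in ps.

In ps:
  4.02 ps → 4.02
  0.0512 ns = 0.0512 × 10^3 ps = 51.2
  30.5 ps → 30.5
Sum: 4.02 + 51.2 + 30.5 = 85.72

85.72 ps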